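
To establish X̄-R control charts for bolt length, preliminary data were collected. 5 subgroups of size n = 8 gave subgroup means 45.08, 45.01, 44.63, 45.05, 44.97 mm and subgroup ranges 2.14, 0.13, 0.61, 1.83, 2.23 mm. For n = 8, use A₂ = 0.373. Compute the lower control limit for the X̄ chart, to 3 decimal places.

X̄̄ = (45.08 + 45.01 + 44.63 + 45.05 + 44.97) / 5 = 224.7400 / 5 = 44.9480
R̄ = (2.14 + 0.13 + 0.61 + 1.83 + 2.23) / 5 = 6.9400 / 5 = 1.3880
LCL = X̄̄ − A₂·R̄ = 44.9480 − 0.373 × 1.3880 = 44.4303

44.430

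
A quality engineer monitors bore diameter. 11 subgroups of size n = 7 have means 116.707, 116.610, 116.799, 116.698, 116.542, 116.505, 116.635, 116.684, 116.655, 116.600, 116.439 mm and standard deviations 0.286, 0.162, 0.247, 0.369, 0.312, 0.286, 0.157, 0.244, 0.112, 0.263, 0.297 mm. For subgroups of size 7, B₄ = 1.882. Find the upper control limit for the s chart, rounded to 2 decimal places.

s̄ = (0.286 + 0.162 + 0.247 + 0.369 + 0.312 + 0.286 + 0.157 + 0.244 + 0.112 + 0.263 + 0.297) / 11 = 0.2486
UCL_s = B₄·s̄ = 1.882 × 0.2486 = 0.4679

0.47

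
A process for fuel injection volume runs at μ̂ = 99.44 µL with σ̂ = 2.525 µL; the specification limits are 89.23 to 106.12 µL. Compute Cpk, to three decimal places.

0.882

Cpu = (USL − μ̂) / (3σ̂) = (106.12 − 99.44) / (3 × 2.525) = 0.8818; Cpl = (μ̂ − LSL) / (3σ̂) = (99.44 − 89.23) / (3 × 2.525) = 1.3479; Cpk = min(Cpu, Cpl) = 0.8818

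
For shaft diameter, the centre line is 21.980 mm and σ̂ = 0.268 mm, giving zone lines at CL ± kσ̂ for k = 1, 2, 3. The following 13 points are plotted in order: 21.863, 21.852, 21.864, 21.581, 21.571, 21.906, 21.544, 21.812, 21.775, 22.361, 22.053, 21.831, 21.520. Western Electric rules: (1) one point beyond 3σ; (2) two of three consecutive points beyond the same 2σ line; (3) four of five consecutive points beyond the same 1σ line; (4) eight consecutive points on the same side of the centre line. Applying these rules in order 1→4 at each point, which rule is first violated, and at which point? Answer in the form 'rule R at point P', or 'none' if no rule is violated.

rule 4 at point 8

Zone of each point (C = within 1σ̂, B = 1σ̂–2σ̂, A = 2σ̂–3σ̂, * = beyond 3σ̂; sign = side of CL): 1:-C, 2:-C, 3:-C, 4:-B, 5:-B, 6:-C, 7:-B, 8:-C, 9:-C, 10:+B, 11:+C, 12:-C, 13:-B
Rule 4 (eight consecutive points on the same side of the centre line) is satisfied at point 8.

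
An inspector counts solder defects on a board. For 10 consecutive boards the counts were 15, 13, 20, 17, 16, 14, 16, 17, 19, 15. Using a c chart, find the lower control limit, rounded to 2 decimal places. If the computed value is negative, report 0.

c̄ = (15 + 13 + 20 + 17 + 16 + 14 + 16 + 17 + 19 + 15) / 10 = 162 / 10 = 16.2000
LCL = c̄ − 3√c̄ = 16.2000 − 3 × 4.0249 = 4.1252

4.13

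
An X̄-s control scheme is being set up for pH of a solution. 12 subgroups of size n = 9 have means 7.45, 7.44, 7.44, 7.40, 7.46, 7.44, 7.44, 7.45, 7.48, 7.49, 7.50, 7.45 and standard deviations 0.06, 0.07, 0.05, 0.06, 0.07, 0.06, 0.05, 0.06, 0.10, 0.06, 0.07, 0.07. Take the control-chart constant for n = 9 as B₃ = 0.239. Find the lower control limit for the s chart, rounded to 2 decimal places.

s̄ = (0.06 + 0.07 + 0.05 + 0.06 + 0.07 + 0.06 + 0.05 + 0.06 + 0.10 + 0.06 + 0.07 + 0.07) / 12 = 0.0650
LCL_s = B₃·s̄ = 0.239 × 0.0650 = 0.0155

0.02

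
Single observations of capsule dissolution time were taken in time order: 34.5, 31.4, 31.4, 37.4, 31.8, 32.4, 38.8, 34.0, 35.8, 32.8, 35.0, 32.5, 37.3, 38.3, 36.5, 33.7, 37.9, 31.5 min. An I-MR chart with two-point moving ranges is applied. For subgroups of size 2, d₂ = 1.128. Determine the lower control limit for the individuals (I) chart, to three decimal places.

25.694

X̄ = (34.5 + 31.4 + 31.4 + 37.4 + 31.8 + 32.4 + 38.8 + 34.0 + 35.8 + 32.8 + 35.0 + 32.5 + 37.3 + 38.3 + 36.5 + 33.7 + 37.9 + 31.5) / 18 = 34.6111
Moving ranges: 3.1, 0.0, 6.0, 5.6, 0.6, 6.4, 4.8, 1.8, 3.0, 2.2, 2.5, 4.8, 1.0, 1.8, 2.8, 4.2, 6.4; M̄R̄ = 57.0000 / 17 = 3.3529
LCL = X̄ − 3·M̄R̄/d₂ = 34.6111 − 3 × 3.3529 / 1.128 = 25.6937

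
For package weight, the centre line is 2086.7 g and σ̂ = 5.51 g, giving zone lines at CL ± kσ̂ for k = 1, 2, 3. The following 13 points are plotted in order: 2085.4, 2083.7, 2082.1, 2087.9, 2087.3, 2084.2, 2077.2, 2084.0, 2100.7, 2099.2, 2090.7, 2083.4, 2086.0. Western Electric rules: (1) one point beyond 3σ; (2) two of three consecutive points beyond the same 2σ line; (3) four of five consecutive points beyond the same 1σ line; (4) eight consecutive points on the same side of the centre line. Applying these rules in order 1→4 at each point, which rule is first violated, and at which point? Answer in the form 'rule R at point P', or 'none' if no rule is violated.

rule 2 at point 10

Zone of each point (C = within 1σ̂, B = 1σ̂–2σ̂, A = 2σ̂–3σ̂, * = beyond 3σ̂; sign = side of CL): 1:-C, 2:-C, 3:-C, 4:+C, 5:+C, 6:-C, 7:-B, 8:-C, 9:+A, 10:+A, 11:+C, 12:-C, 13:-C
Rule 2 (two of three consecutive points beyond the same 2σ limit) is satisfied at point 10.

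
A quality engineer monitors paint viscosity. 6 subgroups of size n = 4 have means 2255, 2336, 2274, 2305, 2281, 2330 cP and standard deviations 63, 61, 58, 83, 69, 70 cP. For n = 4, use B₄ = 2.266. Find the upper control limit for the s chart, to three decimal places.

s̄ = (63 + 61 + 58 + 83 + 69 + 70) / 6 = 67.3333
UCL_s = B₄·s̄ = 2.266 × 67.3333 = 152.5773

152.577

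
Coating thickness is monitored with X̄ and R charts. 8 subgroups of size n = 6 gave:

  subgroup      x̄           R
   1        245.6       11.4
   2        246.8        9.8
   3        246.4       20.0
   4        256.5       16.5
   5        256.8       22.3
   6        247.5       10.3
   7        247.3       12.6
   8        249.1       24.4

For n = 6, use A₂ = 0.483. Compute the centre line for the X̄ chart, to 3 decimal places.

249.500

X̄̄ = (245.6 + 246.8 + 246.4 + 256.5 + 256.8 + 247.5 + 247.3 + 249.1) / 8 = 1996.0000 / 8 = 249.5000
CL = X̄̄ = 249.5000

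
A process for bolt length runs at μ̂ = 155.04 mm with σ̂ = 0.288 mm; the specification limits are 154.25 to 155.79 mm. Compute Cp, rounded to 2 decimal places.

Cp = (USL − LSL) / (6σ̂) = (155.79 − 154.25) / (6 × 0.288) = 1.5400 / 1.7280 = 0.8912

0.89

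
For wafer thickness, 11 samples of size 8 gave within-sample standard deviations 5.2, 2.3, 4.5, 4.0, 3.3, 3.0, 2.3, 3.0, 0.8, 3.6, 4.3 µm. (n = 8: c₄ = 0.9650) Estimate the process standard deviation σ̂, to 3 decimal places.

3.420

s̄ = (5.2 + 2.3 + 4.5 + 4.0 + 3.3 + 3.0 + 2.3 + 3.0 + 0.8 + 3.6 + 4.3) / 11 = 3.3000
σ̂ = s̄ / c₄ = 3.3000 / 0.9650 = 3.4197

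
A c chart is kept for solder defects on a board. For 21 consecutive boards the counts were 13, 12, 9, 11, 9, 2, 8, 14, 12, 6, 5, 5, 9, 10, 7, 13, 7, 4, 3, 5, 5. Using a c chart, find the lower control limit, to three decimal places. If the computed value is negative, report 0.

c̄ = (13 + 12 + 9 + 11 + 9 + 2 + 8 + 14 + 12 + 6 + 5 + 5 + 9 + 10 + 7 + 13 + 7 + 4 + 3 + 5 + 5) / 21 = 169 / 21 = 8.0476
LCL = c̄ − 3√c̄ = 8.0476 − 3 × 2.8368 = -0.4629 → 0 (cannot be negative)

0.000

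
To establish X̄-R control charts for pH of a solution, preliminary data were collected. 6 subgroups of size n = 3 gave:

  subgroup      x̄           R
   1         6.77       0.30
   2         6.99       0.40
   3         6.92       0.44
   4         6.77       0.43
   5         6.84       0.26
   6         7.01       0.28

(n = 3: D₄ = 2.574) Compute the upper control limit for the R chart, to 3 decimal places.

0.905

R̄ = (0.30 + 0.40 + 0.44 + 0.43 + 0.26 + 0.28) / 6 = 2.1100 / 6 = 0.3517
UCL_R = D₄·R̄ = 2.574 × 0.3517 = 0.9052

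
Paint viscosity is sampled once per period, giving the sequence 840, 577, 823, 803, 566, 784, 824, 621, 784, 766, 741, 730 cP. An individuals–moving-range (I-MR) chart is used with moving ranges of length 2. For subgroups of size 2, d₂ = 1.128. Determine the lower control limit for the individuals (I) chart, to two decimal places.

389.12

X̄ = (840 + 577 + 823 + 803 + 566 + 784 + 824 + 621 + 784 + 766 + 741 + 730) / 12 = 738.2500
Moving ranges: 263, 246, 20, 237, 218, 40, 203, 163, 18, 25, 11; M̄R̄ = 1444.0000 / 11 = 131.2727
LCL = X̄ − 3·M̄R̄/d₂ = 738.2500 − 3 × 131.2727 / 1.128 = 389.1204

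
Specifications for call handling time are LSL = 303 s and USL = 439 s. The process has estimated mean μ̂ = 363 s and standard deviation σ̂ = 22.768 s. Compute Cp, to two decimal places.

Cp = (USL − LSL) / (6σ̂) = (439 − 303) / (6 × 22.768) = 136.0000 / 136.6080 = 0.9955

1.00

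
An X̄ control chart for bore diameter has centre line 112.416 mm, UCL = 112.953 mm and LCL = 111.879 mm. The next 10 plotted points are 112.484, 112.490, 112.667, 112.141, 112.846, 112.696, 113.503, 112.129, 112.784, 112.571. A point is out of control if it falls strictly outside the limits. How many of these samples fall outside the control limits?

1

Compare each point to [111.879, 112.953]: sample 7 = 113.503 > UCL.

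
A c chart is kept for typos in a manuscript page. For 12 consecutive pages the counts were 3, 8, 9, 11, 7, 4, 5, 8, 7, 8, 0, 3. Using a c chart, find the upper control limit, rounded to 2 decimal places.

c̄ = (3 + 8 + 9 + 11 + 7 + 4 + 5 + 8 + 7 + 8 + 0 + 3) / 12 = 73 / 12 = 6.0833
UCL = c̄ + 3√c̄ = 6.0833 + 3 × √6.0833 = 6.0833 + 3 × 2.4664 = 13.4827

13.48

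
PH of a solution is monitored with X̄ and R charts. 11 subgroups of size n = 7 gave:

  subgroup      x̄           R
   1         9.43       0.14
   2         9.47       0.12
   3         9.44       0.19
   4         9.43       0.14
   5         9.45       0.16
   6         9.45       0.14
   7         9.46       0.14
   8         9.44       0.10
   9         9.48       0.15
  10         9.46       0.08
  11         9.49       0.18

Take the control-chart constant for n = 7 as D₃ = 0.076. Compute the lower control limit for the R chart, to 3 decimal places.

0.011

R̄ = (0.14 + 0.12 + 0.19 + 0.14 + 0.16 + 0.14 + 0.14 + 0.10 + 0.15 + 0.08 + 0.18) / 11 = 1.5400 / 11 = 0.1400
LCL_R = D₃·R̄ = 0.076 × 0.1400 = 0.0106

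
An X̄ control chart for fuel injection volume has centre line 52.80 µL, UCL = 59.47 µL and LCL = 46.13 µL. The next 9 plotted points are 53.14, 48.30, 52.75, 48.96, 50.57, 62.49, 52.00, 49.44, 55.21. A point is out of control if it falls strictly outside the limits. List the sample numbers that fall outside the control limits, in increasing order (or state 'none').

6

Compare each point to [46.13, 59.47]: sample 6 = 62.49 > UCL.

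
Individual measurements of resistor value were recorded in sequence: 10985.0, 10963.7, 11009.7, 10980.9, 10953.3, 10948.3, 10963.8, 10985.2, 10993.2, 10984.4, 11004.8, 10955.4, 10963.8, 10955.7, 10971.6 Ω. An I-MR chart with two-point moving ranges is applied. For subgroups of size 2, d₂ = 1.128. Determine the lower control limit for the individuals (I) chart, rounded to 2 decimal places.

X̄ = (10985.0 + 10963.7 + 11009.7 + 10980.9 + 10953.3 + 10948.3 + 10963.8 + 10985.2 + 10993.2 + 10984.4 + 11004.8 + 10955.4 + 10963.8 + 10955.7 + 10971.6) / 15 = 10974.5867
Moving ranges: 21.3, 46.0, 28.8, 27.6, 5.0, 15.5, 21.4, 8.0, 8.8, 20.4, 49.4, 8.4, 8.1, 15.9; M̄R̄ = 284.6000 / 14 = 20.3286
LCL = X̄ − 3·M̄R̄/d₂ = 10974.5867 − 3 × 20.3286 / 1.128 = 10920.5213

10920.52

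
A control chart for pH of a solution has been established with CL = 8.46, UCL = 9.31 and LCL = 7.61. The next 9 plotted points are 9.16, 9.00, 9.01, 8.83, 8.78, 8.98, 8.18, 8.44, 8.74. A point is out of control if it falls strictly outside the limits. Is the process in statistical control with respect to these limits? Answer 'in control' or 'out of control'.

All 9 points lie within [7.61, 9.31].

in control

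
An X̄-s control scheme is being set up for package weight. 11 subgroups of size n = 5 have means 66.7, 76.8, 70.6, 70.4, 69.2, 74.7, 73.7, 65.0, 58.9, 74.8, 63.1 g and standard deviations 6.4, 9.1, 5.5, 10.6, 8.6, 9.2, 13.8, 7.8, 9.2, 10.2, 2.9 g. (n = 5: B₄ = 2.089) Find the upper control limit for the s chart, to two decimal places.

s̄ = (6.4 + 9.1 + 5.5 + 10.6 + 8.6 + 9.2 + 13.8 + 7.8 + 9.2 + 10.2 + 2.9) / 11 = 8.4818
UCL_s = B₄·s̄ = 2.089 × 8.4818 = 17.7185

17.72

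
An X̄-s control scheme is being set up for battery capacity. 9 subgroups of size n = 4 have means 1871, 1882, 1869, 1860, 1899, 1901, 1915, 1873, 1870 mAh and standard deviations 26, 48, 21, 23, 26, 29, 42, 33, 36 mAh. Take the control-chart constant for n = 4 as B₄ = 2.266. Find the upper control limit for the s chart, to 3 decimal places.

71.505

s̄ = (26 + 48 + 21 + 23 + 26 + 29 + 42 + 33 + 36) / 9 = 31.5556
UCL_s = B₄·s̄ = 2.266 × 31.5556 = 71.5049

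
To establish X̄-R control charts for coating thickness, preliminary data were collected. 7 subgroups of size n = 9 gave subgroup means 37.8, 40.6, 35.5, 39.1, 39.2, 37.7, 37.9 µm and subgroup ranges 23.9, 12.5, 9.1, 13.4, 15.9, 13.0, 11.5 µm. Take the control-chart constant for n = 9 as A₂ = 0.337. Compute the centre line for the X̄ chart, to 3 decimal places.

38.257

X̄̄ = (37.8 + 40.6 + 35.5 + 39.1 + 39.2 + 37.7 + 37.9) / 7 = 267.8000 / 7 = 38.2571
CL = X̄̄ = 38.2571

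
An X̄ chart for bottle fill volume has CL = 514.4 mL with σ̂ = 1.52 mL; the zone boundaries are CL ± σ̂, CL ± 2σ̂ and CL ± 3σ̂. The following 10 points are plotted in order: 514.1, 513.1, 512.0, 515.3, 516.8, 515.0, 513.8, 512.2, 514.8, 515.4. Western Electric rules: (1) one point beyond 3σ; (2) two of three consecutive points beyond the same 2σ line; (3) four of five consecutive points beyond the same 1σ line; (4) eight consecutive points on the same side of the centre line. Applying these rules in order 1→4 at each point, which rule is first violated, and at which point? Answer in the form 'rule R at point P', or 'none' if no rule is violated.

none

Zone of each point (C = within 1σ̂, B = 1σ̂–2σ̂, A = 2σ̂–3σ̂, * = beyond 3σ̂; sign = side of CL): 1:-C, 2:-C, 3:-B, 4:+C, 5:+B, 6:+C, 7:-C, 8:-B, 9:+C, 10:+C
No rule fires across all 10 points.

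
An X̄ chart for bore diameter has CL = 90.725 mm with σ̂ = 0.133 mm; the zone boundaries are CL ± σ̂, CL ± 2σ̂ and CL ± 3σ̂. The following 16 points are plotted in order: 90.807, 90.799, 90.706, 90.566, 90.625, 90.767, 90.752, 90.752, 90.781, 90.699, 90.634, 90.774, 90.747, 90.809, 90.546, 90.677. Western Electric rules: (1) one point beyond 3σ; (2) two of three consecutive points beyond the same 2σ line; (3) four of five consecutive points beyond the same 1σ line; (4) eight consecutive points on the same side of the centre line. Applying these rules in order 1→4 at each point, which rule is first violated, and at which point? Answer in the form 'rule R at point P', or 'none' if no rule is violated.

none

Zone of each point (C = within 1σ̂, B = 1σ̂–2σ̂, A = 2σ̂–3σ̂, * = beyond 3σ̂; sign = side of CL): 1:+C, 2:+C, 3:-C, 4:-B, 5:-C, 6:+C, 7:+C, 8:+C, 9:+C, 10:-C, 11:-C, 12:+C, 13:+C, 14:+C, 15:-B, 16:-C
No rule fires across all 16 points.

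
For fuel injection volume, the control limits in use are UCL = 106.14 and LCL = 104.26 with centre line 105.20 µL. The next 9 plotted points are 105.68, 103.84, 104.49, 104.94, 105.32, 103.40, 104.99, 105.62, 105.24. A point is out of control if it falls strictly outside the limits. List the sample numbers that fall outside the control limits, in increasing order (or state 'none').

2, 6

Compare each point to [104.26, 106.14]: sample 2 = 103.84 < LCL; sample 6 = 103.40 < LCL.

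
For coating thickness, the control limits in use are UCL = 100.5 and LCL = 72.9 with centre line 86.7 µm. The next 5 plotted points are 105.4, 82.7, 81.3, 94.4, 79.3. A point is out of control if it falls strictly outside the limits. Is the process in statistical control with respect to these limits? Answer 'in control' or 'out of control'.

Compare each point to [72.9, 100.5]: sample 1 = 105.4 > UCL.

out of control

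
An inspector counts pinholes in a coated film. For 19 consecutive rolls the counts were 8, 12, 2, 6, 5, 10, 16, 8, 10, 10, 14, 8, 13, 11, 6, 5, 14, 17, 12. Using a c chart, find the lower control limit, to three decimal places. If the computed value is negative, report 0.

0.430

c̄ = (8 + 12 + 2 + 6 + 5 + 10 + 16 + 8 + 10 + 10 + 14 + 8 + 13 + 11 + 6 + 5 + 14 + 17 + 12) / 19 = 187 / 19 = 9.8421
LCL = c̄ − 3√c̄ = 9.8421 − 3 × 3.1372 = 0.4305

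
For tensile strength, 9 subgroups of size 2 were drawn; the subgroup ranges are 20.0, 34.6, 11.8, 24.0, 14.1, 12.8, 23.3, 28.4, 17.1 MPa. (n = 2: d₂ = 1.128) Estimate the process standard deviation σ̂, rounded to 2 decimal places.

R̄ = (20.0 + 34.6 + 11.8 + 24.0 + 14.1 + 12.8 + 23.3 + 28.4 + 17.1) / 9 = 20.6778
σ̂ = R̄ / d₂ = 20.6778 / 1.128 = 18.3314

18.33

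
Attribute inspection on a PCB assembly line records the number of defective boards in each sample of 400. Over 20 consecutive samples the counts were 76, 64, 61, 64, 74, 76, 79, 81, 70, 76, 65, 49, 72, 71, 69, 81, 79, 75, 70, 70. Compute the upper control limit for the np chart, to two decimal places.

94.04

p̄ = Σdᵢ / (k·n) = 1422 / (20 × 400) = 0.17775
UCL = np̄ + 3·√(np̄(1−p̄)) = 71.1000 + 3 × √(71.1000×0.82225) = 71.1000 + 3 × 7.6460 = 94.0381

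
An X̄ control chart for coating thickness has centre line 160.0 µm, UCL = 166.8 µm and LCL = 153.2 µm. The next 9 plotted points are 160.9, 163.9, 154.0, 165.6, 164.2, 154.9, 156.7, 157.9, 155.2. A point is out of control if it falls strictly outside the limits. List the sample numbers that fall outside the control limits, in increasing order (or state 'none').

All 9 points lie within [153.2, 166.8].

none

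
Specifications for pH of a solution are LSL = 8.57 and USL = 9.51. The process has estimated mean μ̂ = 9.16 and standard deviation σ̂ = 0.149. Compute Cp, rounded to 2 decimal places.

Cp = (USL − LSL) / (6σ̂) = (9.51 − 8.57) / (6 × 0.149) = 0.9400 / 0.8940 = 1.0515

1.05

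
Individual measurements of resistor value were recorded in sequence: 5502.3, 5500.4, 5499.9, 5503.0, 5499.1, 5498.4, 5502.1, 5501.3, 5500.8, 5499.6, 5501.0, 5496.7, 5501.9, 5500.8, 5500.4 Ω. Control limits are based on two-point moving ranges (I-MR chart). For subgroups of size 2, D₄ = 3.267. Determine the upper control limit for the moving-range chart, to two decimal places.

6.70

Moving ranges: 1.9, 0.5, 3.1, 3.9, 0.7, 3.7, 0.8, 0.5, 1.2, 1.4, 4.3, 5.2, 1.1, 0.4; M̄R̄ = 28.7000 / 14 = 2.0500
UCL_MR = D₄·M̄R̄ = 3.267 × 2.0500 = 6.6973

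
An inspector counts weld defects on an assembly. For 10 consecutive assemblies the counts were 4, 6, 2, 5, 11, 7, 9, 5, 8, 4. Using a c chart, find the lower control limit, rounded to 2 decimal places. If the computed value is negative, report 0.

0.00

c̄ = (4 + 6 + 2 + 5 + 11 + 7 + 9 + 5 + 8 + 4) / 10 = 61 / 10 = 6.1000
LCL = c̄ − 3√c̄ = 6.1000 − 3 × 2.4698 = -1.3095 → 0 (cannot be negative)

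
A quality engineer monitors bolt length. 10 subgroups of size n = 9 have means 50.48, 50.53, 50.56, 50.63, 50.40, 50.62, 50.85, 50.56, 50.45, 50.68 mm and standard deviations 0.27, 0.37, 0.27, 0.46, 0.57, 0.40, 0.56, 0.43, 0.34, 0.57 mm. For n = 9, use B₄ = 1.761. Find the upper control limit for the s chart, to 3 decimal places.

s̄ = (0.27 + 0.37 + 0.27 + 0.46 + 0.57 + 0.40 + 0.56 + 0.43 + 0.34 + 0.57) / 10 = 0.4240
UCL_s = B₄·s̄ = 1.761 × 0.4240 = 0.7467

0.747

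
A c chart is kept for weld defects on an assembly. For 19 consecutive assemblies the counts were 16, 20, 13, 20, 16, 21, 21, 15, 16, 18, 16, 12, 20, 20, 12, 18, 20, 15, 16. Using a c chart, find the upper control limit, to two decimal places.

c̄ = (16 + 20 + 13 + 20 + 16 + 21 + 21 + 15 + 16 + 18 + 16 + 12 + 20 + 20 + 12 + 18 + 20 + 15 + 16) / 19 = 325 / 19 = 17.1053
UCL = c̄ + 3√c̄ = 17.1053 + 3 × √17.1053 = 17.1053 + 3 × 4.1359 = 29.5128

29.51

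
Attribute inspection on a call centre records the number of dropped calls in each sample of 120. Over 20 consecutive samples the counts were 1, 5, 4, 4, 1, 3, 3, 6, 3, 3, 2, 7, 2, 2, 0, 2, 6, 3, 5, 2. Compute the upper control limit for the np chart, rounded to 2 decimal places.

8.49

p̄ = Σdᵢ / (k·n) = 64 / (20 × 120) = 0.02667
UCL = np̄ + 3·√(np̄(1−p̄)) = 3.2000 + 3 × √(3.2000×0.97333) = 3.2000 + 3 × 1.7648 = 8.4945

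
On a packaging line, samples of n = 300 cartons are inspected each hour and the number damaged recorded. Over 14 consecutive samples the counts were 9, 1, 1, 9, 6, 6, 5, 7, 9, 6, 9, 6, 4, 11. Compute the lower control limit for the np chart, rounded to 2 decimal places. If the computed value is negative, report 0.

0.00

p̄ = Σdᵢ / (k·n) = 89 / (14 × 300) = 0.02119
LCL = np̄ − 3·√(np̄(1−p̄)) = 6.3571 − 3 × 2.4945 = -1.1263 → 0 (negative, so LCL = 0)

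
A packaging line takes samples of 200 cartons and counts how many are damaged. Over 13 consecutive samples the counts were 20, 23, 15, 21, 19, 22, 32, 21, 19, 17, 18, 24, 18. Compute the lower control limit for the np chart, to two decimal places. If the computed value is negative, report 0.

7.77

p̄ = Σdᵢ / (k·n) = 269 / (13 × 200) = 0.10346
LCL = np̄ − 3·√(np̄(1−p̄)) = 20.6923 − 3 × 4.3071 = 7.7709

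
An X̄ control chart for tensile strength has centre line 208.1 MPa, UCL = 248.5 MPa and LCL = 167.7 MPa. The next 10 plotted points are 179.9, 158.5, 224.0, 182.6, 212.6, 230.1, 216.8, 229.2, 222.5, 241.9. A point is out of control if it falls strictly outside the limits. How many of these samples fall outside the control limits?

Compare each point to [167.7, 248.5]: sample 2 = 158.5 < LCL.

1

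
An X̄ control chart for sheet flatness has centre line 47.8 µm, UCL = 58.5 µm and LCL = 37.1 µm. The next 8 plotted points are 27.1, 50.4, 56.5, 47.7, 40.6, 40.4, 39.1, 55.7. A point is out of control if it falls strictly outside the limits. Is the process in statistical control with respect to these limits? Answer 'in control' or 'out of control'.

Compare each point to [37.1, 58.5]: sample 1 = 27.1 < LCL.

out of control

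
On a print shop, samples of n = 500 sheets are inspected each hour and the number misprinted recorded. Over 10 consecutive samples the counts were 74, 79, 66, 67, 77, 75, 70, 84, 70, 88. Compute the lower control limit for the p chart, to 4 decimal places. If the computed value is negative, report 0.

0.1021

p̄ = Σdᵢ / (k·n) = 750 / (10 × 500) = 0.15000
LCL = p̄ − 3·√(p̄(1−p̄)/n) = 0.15000 − 3 × 0.01597 = 0.10209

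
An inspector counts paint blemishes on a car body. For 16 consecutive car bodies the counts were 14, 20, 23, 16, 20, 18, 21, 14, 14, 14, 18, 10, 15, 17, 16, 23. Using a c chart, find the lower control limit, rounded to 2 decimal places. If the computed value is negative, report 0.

4.67

c̄ = (14 + 20 + 23 + 16 + 20 + 18 + 21 + 14 + 14 + 14 + 18 + 10 + 15 + 17 + 16 + 23) / 16 = 273 / 16 = 17.0625
LCL = c̄ − 3√c̄ = 17.0625 − 3 × 4.1307 = 4.6705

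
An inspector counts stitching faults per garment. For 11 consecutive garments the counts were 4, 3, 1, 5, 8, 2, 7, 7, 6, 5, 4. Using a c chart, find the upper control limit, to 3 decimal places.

c̄ = (4 + 3 + 1 + 5 + 8 + 2 + 7 + 7 + 6 + 5 + 4) / 11 = 52 / 11 = 4.7273
UCL = c̄ + 3√c̄ = 4.7273 + 3 × √4.7273 = 4.7273 + 3 × 2.1742 = 11.2500

11.250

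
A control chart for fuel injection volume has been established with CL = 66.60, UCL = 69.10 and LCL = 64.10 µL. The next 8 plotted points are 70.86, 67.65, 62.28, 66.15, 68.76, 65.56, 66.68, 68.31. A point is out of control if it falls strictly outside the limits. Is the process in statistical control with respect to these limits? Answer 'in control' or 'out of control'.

out of control

Compare each point to [64.10, 69.10]: sample 1 = 70.86 > UCL; sample 3 = 62.28 < LCL.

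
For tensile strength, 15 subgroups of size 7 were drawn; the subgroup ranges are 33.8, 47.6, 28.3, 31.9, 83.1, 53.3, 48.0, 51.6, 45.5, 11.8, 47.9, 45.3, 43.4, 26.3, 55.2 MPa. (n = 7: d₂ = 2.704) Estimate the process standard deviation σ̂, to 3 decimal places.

16.100

R̄ = (33.8 + 47.6 + 28.3 + 31.9 + 83.1 + 53.3 + 48.0 + 51.6 + 45.5 + 11.8 + 47.9 + 45.3 + 43.4 + 26.3 + 55.2) / 15 = 43.5333
σ̂ = R̄ / d₂ = 43.5333 / 2.704 = 16.0996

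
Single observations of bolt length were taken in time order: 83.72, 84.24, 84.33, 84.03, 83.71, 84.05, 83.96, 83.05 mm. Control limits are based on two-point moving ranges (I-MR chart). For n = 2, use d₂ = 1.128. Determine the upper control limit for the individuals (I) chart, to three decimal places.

84.863

X̄ = (83.72 + 84.24 + 84.33 + 84.03 + 83.71 + 84.05 + 83.96 + 83.05) / 8 = 83.8862
Moving ranges: 0.52, 0.09, 0.30, 0.32, 0.34, 0.09, 0.91; M̄R̄ = 2.5700 / 7 = 0.3671
UCL = X̄ + 3·M̄R̄/d₂ = 83.8862 + 3 × 0.3671 / 1.128 = 84.8627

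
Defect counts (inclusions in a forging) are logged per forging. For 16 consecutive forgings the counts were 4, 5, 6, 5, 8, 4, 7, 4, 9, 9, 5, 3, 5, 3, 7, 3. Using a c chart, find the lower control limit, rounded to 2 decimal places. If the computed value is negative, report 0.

c̄ = (4 + 5 + 6 + 5 + 8 + 4 + 7 + 4 + 9 + 9 + 5 + 3 + 5 + 3 + 7 + 3) / 16 = 87 / 16 = 5.4375
LCL = c̄ − 3√c̄ = 5.4375 − 3 × 2.3318 = -1.5580 → 0 (cannot be negative)

0.00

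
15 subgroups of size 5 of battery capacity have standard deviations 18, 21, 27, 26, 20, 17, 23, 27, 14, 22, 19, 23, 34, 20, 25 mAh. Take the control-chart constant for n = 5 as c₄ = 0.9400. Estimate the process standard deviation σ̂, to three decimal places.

23.830

s̄ = (18 + 21 + 27 + 26 + 20 + 17 + 23 + 27 + 14 + 22 + 19 + 23 + 34 + 20 + 25) / 15 = 22.4000
σ̂ = s̄ / c₄ = 22.4000 / 0.9400 = 23.8298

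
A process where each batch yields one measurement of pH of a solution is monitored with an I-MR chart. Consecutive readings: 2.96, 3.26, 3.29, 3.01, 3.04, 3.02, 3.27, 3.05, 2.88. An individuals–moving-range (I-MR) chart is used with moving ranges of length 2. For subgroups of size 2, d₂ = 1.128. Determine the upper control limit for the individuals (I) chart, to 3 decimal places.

3.519

X̄ = (2.96 + 3.26 + 3.29 + 3.01 + 3.04 + 3.02 + 3.27 + 3.05 + 2.88) / 9 = 3.0867
Moving ranges: 0.30, 0.03, 0.28, 0.03, 0.02, 0.25, 0.22, 0.17; M̄R̄ = 1.3000 / 8 = 0.1625
UCL = X̄ + 3·M̄R̄/d₂ = 3.0867 + 3 × 0.1625 / 1.128 = 3.5188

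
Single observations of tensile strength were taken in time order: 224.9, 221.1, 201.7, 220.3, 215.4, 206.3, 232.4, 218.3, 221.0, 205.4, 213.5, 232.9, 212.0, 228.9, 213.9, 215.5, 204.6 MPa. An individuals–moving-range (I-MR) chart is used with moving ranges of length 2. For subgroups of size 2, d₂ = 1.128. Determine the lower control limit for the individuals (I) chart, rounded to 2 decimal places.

X̄ = (224.9 + 221.1 + 201.7 + 220.3 + 215.4 + 206.3 + 232.4 + 218.3 + 221.0 + 205.4 + 213.5 + 232.9 + 212.0 + 228.9 + 213.9 + 215.5 + 204.6) / 17 = 216.9471
Moving ranges: 3.8, 19.4, 18.6, 4.9, 9.1, 26.1, 14.1, 2.7, 15.6, 8.1, 19.4, 20.9, 16.9, 15.0, 1.6, 10.9; M̄R̄ = 207.1000 / 16 = 12.9437
LCL = X̄ − 3·M̄R̄/d₂ = 216.9471 − 3 × 12.9437 / 1.128 = 182.5222

182.52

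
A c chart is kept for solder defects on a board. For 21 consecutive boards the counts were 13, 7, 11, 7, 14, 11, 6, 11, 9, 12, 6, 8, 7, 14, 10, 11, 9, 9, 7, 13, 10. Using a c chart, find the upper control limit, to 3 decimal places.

c̄ = (13 + 7 + 11 + 7 + 14 + 11 + 6 + 11 + 9 + 12 + 6 + 8 + 7 + 14 + 10 + 11 + 9 + 9 + 7 + 13 + 10) / 21 = 205 / 21 = 9.7619
UCL = c̄ + 3√c̄ = 9.7619 + 3 × √9.7619 = 9.7619 + 3 × 3.1244 = 19.1351

19.135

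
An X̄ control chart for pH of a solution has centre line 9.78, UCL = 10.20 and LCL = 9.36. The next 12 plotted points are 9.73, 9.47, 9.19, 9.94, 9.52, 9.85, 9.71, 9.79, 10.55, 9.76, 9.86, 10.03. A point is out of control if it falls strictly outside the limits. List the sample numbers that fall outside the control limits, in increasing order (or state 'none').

Compare each point to [9.36, 10.20]: sample 3 = 9.19 < LCL; sample 9 = 10.55 > UCL.

3, 9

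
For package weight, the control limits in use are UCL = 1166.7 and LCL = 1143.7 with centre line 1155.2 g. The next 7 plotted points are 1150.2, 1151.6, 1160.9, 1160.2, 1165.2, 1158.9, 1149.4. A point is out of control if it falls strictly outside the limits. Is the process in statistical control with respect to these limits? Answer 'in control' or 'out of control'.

All 7 points lie within [1143.7, 1166.7].

in control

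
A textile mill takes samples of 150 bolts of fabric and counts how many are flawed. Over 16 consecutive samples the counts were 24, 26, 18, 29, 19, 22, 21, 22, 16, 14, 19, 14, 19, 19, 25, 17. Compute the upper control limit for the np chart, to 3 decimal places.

32.806

p̄ = Σdᵢ / (k·n) = 324 / (16 × 150) = 0.13500
UCL = np̄ + 3·√(np̄(1−p̄)) = 20.2500 + 3 × √(20.2500×0.86500) = 20.2500 + 3 × 4.1852 = 32.8057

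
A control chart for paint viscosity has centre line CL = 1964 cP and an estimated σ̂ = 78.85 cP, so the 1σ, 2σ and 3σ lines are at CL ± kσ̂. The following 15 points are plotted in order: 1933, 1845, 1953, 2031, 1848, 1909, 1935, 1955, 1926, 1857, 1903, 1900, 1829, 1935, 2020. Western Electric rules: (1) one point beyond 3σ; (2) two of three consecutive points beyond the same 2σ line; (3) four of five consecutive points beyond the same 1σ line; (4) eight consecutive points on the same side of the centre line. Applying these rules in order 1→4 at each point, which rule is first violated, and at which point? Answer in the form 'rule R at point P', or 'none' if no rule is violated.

Zone of each point (C = within 1σ̂, B = 1σ̂–2σ̂, A = 2σ̂–3σ̂, * = beyond 3σ̂; sign = side of CL): 1:-C, 2:-B, 3:-C, 4:+C, 5:-B, 6:-C, 7:-C, 8:-C, 9:-C, 10:-B, 11:-C, 12:-C, 13:-B, 14:-C, 15:+C
Rule 4 (eight consecutive points on the same side of the centre line) is satisfied at point 12.

rule 4 at point 12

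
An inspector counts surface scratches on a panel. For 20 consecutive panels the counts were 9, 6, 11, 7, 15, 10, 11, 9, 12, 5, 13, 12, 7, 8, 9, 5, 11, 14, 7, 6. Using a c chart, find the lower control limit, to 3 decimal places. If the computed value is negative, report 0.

c̄ = (9 + 6 + 11 + 7 + 15 + 10 + 11 + 9 + 12 + 5 + 13 + 12 + 7 + 8 + 9 + 5 + 11 + 14 + 7 + 6) / 20 = 187 / 20 = 9.3500
LCL = c̄ − 3√c̄ = 9.3500 − 3 × 3.0578 = 0.1767

0.177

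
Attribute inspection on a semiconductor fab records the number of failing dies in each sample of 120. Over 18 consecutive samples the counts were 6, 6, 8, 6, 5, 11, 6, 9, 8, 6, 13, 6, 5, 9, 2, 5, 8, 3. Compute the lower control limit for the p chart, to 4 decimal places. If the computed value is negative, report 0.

p̄ = Σdᵢ / (k·n) = 122 / (18 × 120) = 0.05648
LCL = p̄ − 3·√(p̄(1−p̄)/n) = 0.05648 − 3 × 0.02107 = -0.00674 → 0 (negative, so LCL = 0)

0.0000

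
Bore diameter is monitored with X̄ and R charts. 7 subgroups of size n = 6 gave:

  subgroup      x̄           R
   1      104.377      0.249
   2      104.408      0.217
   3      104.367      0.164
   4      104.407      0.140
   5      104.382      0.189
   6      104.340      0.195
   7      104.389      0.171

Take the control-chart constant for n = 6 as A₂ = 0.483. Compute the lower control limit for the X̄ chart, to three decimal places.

104.290

X̄̄ = (104.377 + 104.408 + 104.367 + 104.407 + 104.382 + 104.340 + 104.389) / 7 = 730.6700 / 7 = 104.3814
R̄ = (0.249 + 0.217 + 0.164 + 0.140 + 0.189 + 0.195 + 0.171) / 7 = 1.3250 / 7 = 0.1893
LCL = X̄̄ − A₂·R̄ = 104.3814 − 0.483 × 0.1893 = 104.2900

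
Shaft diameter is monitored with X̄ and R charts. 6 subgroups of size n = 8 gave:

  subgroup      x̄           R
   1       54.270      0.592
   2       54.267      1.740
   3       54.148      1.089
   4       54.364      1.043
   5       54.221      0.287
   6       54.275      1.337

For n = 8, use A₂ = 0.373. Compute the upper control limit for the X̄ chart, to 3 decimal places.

X̄̄ = (54.270 + 54.267 + 54.148 + 54.364 + 54.221 + 54.275) / 6 = 325.5450 / 6 = 54.2575
R̄ = (0.592 + 1.740 + 1.089 + 1.043 + 0.287 + 1.337) / 6 = 6.0880 / 6 = 1.0147
UCL = X̄̄ + A₂·R̄ = 54.2575 + 0.373 × 1.0147 = 54.6360

54.636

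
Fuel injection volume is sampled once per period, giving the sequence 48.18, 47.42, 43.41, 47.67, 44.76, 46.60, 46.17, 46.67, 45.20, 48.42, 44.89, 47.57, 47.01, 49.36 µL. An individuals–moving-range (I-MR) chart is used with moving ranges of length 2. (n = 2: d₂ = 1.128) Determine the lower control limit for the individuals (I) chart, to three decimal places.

40.832

X̄ = (48.18 + 47.42 + 43.41 + 47.67 + 44.76 + 46.60 + 46.17 + 46.67 + 45.20 + 48.42 + 44.89 + 47.57 + 47.01 + 49.36) / 14 = 46.6664
Moving ranges: 0.76, 4.01, 4.26, 2.91, 1.84, 0.43, 0.50, 1.47, 3.22, 3.53, 2.68, 0.56, 2.35; M̄R̄ = 28.5200 / 13 = 2.1938
LCL = X̄ − 3·M̄R̄/d₂ = 46.6664 − 3 × 2.1938 / 1.128 = 40.8317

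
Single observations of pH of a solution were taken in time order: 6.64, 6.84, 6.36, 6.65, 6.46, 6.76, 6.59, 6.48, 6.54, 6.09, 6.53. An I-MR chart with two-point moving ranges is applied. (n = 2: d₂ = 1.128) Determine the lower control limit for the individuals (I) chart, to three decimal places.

X̄ = (6.64 + 6.84 + 6.36 + 6.65 + 6.46 + 6.76 + 6.59 + 6.48 + 6.54 + 6.09 + 6.53) / 11 = 6.5400
Moving ranges: 0.20, 0.48, 0.29, 0.19, 0.30, 0.17, 0.11, 0.06, 0.45, 0.44; M̄R̄ = 2.6900 / 10 = 0.2690
LCL = X̄ − 3·M̄R̄/d₂ = 6.5400 − 3 × 0.2690 / 1.128 = 5.8246

5.825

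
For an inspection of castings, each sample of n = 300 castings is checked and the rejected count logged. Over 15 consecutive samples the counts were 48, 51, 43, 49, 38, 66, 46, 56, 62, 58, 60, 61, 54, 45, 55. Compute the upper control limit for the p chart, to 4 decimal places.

0.2420

p̄ = Σdᵢ / (k·n) = 792 / (15 × 300) = 0.17600
UCL = p̄ + 3·√(p̄(1−p̄)/n) = 0.17600 + 3 × √(0.17600×0.82400/300) = 0.17600 + 3 × 0.02199 = 0.24196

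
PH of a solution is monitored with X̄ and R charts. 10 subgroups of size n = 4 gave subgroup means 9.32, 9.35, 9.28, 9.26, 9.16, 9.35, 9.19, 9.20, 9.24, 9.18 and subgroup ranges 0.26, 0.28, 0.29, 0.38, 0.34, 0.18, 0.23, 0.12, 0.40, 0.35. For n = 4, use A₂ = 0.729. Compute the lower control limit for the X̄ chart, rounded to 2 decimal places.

X̄̄ = (9.32 + 9.35 + 9.28 + 9.26 + 9.16 + 9.35 + 9.19 + 9.20 + 9.24 + 9.18) / 10 = 92.5300 / 10 = 9.2530
R̄ = (0.26 + 0.28 + 0.29 + 0.38 + 0.34 + 0.18 + 0.23 + 0.12 + 0.40 + 0.35) / 10 = 2.8300 / 10 = 0.2830
LCL = X̄̄ − A₂·R̄ = 9.2530 − 0.729 × 0.2830 = 9.0467

9.05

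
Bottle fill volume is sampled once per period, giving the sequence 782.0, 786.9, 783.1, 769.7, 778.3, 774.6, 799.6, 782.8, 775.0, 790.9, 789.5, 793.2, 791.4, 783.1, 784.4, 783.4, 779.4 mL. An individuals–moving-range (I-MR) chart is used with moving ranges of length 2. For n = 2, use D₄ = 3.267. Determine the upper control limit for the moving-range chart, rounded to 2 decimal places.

Moving ranges: 4.9, 3.8, 13.4, 8.6, 3.7, 25.0, 16.8, 7.8, 15.9, 1.4, 3.7, 1.8, 8.3, 1.3, 1.0, 4.0; M̄R̄ = 121.4000 / 16 = 7.5875
UCL_MR = D₄·M̄R̄ = 3.267 × 7.5875 = 24.7884

24.79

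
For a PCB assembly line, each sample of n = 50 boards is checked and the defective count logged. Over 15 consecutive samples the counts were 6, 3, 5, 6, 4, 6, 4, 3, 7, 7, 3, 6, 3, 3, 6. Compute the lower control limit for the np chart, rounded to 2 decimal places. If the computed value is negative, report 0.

0.00

p̄ = Σdᵢ / (k·n) = 72 / (15 × 50) = 0.09600
LCL = np̄ − 3·√(np̄(1−p̄)) = 4.8000 − 3 × 2.0831 = -1.4492 → 0 (negative, so LCL = 0)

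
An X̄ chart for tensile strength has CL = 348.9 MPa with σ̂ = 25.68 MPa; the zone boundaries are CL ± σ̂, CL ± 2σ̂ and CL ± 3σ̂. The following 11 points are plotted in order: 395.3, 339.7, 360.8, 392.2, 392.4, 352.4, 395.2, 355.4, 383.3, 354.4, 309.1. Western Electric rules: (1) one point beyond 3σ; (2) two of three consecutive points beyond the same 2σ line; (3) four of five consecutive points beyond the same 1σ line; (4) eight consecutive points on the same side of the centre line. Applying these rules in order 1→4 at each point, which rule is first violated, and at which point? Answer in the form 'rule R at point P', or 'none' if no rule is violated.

rule 4 at point 10

Zone of each point (C = within 1σ̂, B = 1σ̂–2σ̂, A = 2σ̂–3σ̂, * = beyond 3σ̂; sign = side of CL): 1:+B, 2:-C, 3:+C, 4:+B, 5:+B, 6:+C, 7:+B, 8:+C, 9:+B, 10:+C, 11:-B
Rule 4 (eight consecutive points on the same side of the centre line) is satisfied at point 10.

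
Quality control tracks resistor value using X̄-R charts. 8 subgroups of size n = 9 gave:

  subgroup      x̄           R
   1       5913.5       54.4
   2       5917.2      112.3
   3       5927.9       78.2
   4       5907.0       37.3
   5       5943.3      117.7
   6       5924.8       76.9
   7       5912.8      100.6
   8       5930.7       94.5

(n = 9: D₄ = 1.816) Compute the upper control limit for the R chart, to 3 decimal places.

R̄ = (54.4 + 112.3 + 78.2 + 37.3 + 117.7 + 76.9 + 100.6 + 94.5) / 8 = 671.9000 / 8 = 83.9875
UCL_R = D₄·R̄ = 1.816 × 83.9875 = 152.5213

152.521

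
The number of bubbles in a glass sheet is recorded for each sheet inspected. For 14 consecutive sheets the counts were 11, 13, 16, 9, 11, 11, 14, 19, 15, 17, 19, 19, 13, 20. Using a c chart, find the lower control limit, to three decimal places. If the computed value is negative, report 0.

c̄ = (11 + 13 + 16 + 9 + 11 + 11 + 14 + 19 + 15 + 17 + 19 + 19 + 13 + 20) / 14 = 207 / 14 = 14.7857
LCL = c̄ − 3√c̄ = 14.7857 − 3 × 3.8452 = 3.2501

3.250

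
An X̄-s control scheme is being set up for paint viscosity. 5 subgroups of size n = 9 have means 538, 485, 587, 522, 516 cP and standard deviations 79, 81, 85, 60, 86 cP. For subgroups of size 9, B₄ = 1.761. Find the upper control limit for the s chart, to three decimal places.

s̄ = (79 + 81 + 85 + 60 + 86) / 5 = 78.2000
UCL_s = B₄·s̄ = 1.761 × 78.2000 = 137.7102

137.710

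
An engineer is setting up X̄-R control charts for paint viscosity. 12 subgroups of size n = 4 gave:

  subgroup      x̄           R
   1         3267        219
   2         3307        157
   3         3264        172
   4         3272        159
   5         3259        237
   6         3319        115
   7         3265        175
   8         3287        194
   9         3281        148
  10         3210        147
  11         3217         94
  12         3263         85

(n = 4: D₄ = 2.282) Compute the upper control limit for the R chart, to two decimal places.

361.70

R̄ = (219 + 157 + 172 + 159 + 237 + 115 + 175 + 194 + 148 + 147 + 94 + 85) / 12 = 1902.0000 / 12 = 158.5000
UCL_R = D₄·R̄ = 2.282 × 158.5000 = 361.6970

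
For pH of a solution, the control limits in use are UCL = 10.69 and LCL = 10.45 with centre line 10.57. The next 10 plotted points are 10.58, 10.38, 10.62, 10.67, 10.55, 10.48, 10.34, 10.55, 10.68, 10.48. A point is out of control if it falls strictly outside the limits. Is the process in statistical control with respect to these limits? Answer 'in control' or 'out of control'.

Compare each point to [10.45, 10.69]: sample 2 = 10.38 < LCL; sample 7 = 10.34 < LCL.

out of control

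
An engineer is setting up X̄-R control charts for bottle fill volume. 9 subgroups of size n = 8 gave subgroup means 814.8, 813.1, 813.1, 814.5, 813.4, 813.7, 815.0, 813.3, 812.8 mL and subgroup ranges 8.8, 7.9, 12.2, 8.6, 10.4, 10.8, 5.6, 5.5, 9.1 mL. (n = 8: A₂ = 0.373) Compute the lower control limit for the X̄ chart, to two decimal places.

810.47

X̄̄ = (814.8 + 813.1 + 813.1 + 814.5 + 813.4 + 813.7 + 815.0 + 813.3 + 812.8) / 9 = 7323.7000 / 9 = 813.7444
R̄ = (8.8 + 7.9 + 12.2 + 8.6 + 10.4 + 10.8 + 5.6 + 5.5 + 9.1) / 9 = 78.9000 / 9 = 8.7667
LCL = X̄̄ − A₂·R̄ = 813.7444 − 0.373 × 8.7667 = 810.4745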